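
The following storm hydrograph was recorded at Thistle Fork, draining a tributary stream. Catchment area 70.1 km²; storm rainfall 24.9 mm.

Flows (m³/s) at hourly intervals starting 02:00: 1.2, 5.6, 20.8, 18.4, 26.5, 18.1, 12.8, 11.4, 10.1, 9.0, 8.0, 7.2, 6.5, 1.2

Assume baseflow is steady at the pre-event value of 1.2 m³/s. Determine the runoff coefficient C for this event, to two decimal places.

ΣQ_DR = 140.0 m³/s; V = ΣQ_DR·Δt = 5.040 × 10^5 m³.
Runoff depth d = V / A = 7.190 mm.
C = d / P = 7.190 / 24.9 = 0.29.

C ≈ 0.29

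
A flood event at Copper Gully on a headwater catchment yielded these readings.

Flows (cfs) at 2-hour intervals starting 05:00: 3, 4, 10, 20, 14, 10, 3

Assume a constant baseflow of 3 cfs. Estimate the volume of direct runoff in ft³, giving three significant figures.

V ≈ 3.10 × 10^5 ft³

Direct-runoff ordinates (Q − Q_b): 0.0, 1.0, 7.0, 17.0, 11.0, 7.0, 0.0 cfs.
ΣQ_DR = 43.00 cfs.
With Δt = 2 h = 7200 s, V = ΣQ_DR · Δt = 43.00 × 7200 = 3.10 × 10^5 ft³.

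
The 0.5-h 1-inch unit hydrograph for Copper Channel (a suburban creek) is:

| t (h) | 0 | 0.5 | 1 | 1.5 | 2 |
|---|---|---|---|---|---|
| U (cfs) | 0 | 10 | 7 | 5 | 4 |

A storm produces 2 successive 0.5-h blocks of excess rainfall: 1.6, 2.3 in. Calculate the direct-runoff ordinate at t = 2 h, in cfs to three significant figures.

Q ≈ 17.9 cfs

By discrete convolution, Q_j = Σ (P_i / 1 in) · U_{j−i}.
At t = 2 h (j=4): Q = (1.6/1)·4 + (2.3/1)·5 = 17.9 cfs.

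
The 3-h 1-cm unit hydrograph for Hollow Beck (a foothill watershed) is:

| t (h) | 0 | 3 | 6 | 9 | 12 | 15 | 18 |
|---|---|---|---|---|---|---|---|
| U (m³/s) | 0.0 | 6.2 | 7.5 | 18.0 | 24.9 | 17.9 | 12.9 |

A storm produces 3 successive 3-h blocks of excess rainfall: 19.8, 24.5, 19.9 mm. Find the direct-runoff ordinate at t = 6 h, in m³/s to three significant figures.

By discrete convolution, Q_j = Σ (P_i / 10 mm) · U_{j−i}.
At t = 6 h (j=2): Q = (19.8/10)·7.5 + (24.5/10)·6.2 + (19.9/10)·0.0 = 30.0 m³/s.

Q ≈ 30.0 m³/s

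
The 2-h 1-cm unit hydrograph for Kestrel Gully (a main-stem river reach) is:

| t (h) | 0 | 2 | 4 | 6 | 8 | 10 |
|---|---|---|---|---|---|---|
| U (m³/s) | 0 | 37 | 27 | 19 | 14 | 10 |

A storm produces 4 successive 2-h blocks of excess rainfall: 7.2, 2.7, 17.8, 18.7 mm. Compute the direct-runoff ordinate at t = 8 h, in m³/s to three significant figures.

Q ≈ 132 m³/s

By discrete convolution, Q_j = Σ (P_i / 10 mm) · U_{j−i}.
At t = 8 h (j=4): Q = (7.2/10)·14 + (2.7/10)·19 + (17.8/10)·27 + (18.7/10)·37 = 132 m³/s.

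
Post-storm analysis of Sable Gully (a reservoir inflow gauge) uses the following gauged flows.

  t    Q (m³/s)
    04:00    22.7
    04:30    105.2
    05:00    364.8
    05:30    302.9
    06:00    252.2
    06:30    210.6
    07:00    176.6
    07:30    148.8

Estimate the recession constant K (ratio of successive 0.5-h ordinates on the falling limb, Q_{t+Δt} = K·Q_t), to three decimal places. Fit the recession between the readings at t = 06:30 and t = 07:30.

K ≈ 0.841

Using the recession-limb readings at t = 06:30 and t = 07:30: Q falls from 210.6 to 148.8 m³/s over 2 intervals.
K = (Q₂/Q₁)^(1/2) = (148.8/210.6)^(1/2) = 0.841.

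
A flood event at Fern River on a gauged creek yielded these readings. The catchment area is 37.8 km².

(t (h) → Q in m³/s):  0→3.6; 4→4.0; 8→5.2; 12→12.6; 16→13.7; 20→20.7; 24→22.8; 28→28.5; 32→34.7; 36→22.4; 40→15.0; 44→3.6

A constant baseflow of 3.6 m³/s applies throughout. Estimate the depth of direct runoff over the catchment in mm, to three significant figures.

d ≈ 54.7 mm

Direct runoff: 0.0, 0.4, 1.6, 9.0, 10.1, 17.1, 19.2, 24.9, 31.1, 18.8, 11.4, 0.0 m³/s; ΣQ_DR = 143.6 m³/s.
V = ΣQ_DR · Δt = 143.6 × 14400 s = 2.068 × 10^6 m³.
Over A = 37.8 km², depth = V / A = 54.7 mm.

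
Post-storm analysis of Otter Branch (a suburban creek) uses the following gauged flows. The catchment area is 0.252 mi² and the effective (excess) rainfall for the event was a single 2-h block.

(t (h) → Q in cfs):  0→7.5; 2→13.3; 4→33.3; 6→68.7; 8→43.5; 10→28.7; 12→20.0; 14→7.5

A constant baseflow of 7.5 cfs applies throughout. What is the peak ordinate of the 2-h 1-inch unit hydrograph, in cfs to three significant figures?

Direct runoff: 0.0, 5.8, 25.8, 61.2, 36.0, 21.2, 12.5, 0.0 cfs; ΣQ_DR = 162.5 cfs, peak = 61.2 cfs.
Runoff depth d = ΣQ_DR·Δt / A = 162.5 × 7200 / (0.252 mi²) = 1.998 in.
The 1-inch UH is the DRH scaled by (1 in)/d, so U_p = 61.2 × 1/1.998 = 30.6 cfs.

U_p ≈ 30.6 cfs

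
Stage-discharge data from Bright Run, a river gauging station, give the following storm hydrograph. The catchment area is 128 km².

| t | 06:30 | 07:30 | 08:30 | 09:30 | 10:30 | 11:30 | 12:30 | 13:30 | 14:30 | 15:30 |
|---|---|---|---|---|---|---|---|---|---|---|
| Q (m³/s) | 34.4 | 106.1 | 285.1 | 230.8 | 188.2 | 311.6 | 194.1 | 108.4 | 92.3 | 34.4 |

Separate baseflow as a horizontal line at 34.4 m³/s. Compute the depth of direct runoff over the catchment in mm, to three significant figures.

d ≈ 34.9 mm

Direct runoff: 0.0, 71.7, 250.7, 196.4, 153.8, 277.2, 159.7, 74.0, 57.9, 0.0 m³/s; ΣQ_DR = 1241 m³/s.
V = ΣQ_DR · Δt = 1241 × 3600 s = 4.469 × 10^6 m³.
Over A = 128 km², depth = V / A = 34.9 mm.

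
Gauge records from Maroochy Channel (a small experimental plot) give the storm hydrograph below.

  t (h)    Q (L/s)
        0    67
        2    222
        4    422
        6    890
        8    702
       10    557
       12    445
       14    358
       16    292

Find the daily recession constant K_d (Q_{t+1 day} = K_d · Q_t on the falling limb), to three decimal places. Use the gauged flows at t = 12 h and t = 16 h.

K_d ≈ 0.080

Between t = 12 h and t = 16 h the flow falls from 445 to 292 L/s over 2×2 h = 4 h.
Per-interval ratio K = (292/445)^(1/2) = 0.8100; K_d = K^(24/2) = 0.080.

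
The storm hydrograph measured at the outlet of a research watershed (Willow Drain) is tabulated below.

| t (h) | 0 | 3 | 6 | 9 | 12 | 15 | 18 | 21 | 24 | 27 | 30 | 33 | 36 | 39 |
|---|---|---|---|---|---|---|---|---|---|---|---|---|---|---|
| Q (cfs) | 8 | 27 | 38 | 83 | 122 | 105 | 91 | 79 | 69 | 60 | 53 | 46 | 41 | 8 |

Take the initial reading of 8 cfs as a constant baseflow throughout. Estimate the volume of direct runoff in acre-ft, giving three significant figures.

Direct-runoff ordinates (Q − Q_b): 0.0, 19.0, 30.0, 75.0, 114.0, 97.0, 83.0, 71.0, 61.0, 52.0, 45.0, 38.0, 33.0, 0.0 cfs.
ΣQ_DR = 718.0 cfs.
With Δt = 3 h = 10800 s, V = ΣQ_DR · Δt = 718.0 × 10800 = 7.75 × 10^6 ft³ = 178 acre-ft.

V ≈ 178 acre-ft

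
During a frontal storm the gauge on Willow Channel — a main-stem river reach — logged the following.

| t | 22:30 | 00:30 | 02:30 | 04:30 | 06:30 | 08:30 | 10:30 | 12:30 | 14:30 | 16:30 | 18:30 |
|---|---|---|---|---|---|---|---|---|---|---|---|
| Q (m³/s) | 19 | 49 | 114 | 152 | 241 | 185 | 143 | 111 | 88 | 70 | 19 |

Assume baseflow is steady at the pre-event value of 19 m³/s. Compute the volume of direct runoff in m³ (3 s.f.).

V ≈ 7.07 × 10^6 m³

Direct-runoff ordinates (Q − Q_b): 0.0, 30.0, 95.0, 133.0, 222.0, 166.0, 124.0, 92.0, 69.0, 51.0, 0.0 m³/s.
ΣQ_DR = 982.0 m³/s.
With Δt = 2 h = 7200 s, V = ΣQ_DR · Δt = 982.0 × 7200 = 7.07 × 10^6 m³.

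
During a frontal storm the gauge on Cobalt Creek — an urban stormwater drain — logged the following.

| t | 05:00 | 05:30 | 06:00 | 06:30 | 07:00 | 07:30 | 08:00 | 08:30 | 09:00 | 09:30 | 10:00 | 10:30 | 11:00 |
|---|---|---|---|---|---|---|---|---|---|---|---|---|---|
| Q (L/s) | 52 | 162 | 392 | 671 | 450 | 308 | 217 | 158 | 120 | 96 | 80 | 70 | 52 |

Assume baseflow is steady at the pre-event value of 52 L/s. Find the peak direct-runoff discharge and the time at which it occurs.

Q_p = 619.0 L/s at t = 06:30

Subtracting baseflow gives direct-runoff ordinates: 0.0, 110.0, 340.0, 619.0, 398.0, 256.0, 165.0, 106.0, 68.0, 44.0, 28.0, 18.0, 0.0 L/s.
The maximum is 619.0 L/s, occurring at the reading for t = 06:30.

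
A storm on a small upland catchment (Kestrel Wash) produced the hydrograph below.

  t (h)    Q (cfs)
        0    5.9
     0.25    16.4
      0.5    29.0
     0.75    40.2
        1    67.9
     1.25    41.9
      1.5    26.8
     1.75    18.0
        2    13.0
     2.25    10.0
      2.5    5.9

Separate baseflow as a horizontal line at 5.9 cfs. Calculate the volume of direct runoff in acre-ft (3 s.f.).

V ≈ 4.34 acre-ft

Direct-runoff ordinates (Q − Q_b): 0.0, 10.5, 23.1, 34.3, 62.0, 36.0, 20.9, 12.1, 7.1, 4.1, 0.0 cfs.
ΣQ_DR = 210.1 cfs.
With Δt = 0.25 h = 900 s, V = ΣQ_DR · Δt = 210.1 × 900 = 1.89 × 10^5 ft³ = 4.34 acre-ft.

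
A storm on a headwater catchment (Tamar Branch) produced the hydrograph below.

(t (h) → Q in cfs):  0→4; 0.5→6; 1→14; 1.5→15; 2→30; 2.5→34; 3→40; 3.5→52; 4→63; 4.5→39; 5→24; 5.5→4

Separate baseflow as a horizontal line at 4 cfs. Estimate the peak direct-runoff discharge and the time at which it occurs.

Subtracting baseflow gives direct-runoff ordinates: 0.0, 2.0, 10.0, 11.0, 26.0, 30.0, 36.0, 48.0, 59.0, 35.0, 20.0, 0.0 cfs.
The maximum is 59.0 cfs, occurring at the reading for t = 4 h.

Q_p = 59.0 cfs at t = 4 h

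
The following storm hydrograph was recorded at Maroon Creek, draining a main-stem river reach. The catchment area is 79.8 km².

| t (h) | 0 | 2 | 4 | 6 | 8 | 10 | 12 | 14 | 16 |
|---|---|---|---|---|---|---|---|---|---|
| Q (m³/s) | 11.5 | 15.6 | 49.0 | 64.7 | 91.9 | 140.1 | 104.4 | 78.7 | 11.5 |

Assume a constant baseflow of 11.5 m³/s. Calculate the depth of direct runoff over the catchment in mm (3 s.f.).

Direct runoff: 0.0, 4.1, 37.5, 53.2, 80.4, 128.6, 92.9, 67.2, 0.0 m³/s; ΣQ_DR = 463.9 m³/s.
V = ΣQ_DR · Δt = 463.9 × 7200 s = 3.340 × 10^6 m³.
Over A = 79.8 km², depth = V / A = 41.9 mm.

d ≈ 41.9 mm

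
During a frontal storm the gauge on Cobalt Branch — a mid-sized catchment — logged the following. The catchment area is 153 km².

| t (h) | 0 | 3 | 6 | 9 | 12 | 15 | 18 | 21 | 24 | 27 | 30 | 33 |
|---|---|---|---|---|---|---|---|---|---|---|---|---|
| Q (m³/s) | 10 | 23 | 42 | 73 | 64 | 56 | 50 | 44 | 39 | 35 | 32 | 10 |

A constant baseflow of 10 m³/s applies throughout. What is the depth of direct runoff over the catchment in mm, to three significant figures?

d ≈ 25.3 mm

Direct runoff: 0.0, 13.0, 32.0, 63.0, 54.0, 46.0, 40.0, 34.0, 29.0, 25.0, 22.0, 0.0 m³/s; ΣQ_DR = 358.0 m³/s.
V = ΣQ_DR · Δt = 358.0 × 10800 s = 3.866 × 10^6 m³.
Over A = 153 km², depth = V / A = 25.3 mm.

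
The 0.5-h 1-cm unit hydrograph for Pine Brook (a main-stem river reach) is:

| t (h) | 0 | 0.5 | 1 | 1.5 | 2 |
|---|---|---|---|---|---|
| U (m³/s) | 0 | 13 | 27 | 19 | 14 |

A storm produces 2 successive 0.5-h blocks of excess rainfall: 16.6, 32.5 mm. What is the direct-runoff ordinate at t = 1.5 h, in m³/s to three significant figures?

Q ≈ 119 m³/s

By discrete convolution, Q_j = Σ (P_i / 10 mm) · U_{j−i}.
At t = 1.5 h (j=3): Q = (16.6/10)·19 + (32.5/10)·27 = 119 m³/s.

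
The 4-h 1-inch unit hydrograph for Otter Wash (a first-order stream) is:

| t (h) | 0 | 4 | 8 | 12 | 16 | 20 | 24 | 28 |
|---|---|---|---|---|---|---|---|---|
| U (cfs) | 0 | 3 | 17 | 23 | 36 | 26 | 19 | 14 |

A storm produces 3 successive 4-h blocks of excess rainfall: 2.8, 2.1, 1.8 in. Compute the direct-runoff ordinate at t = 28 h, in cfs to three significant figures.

By discrete convolution, Q_j = Σ (P_i / 1 in) · U_{j−i}.
At t = 28 h (j=7): Q = (2.8/1)·14 + (2.1/1)·19 + (1.8/1)·26 = 126 cfs.

Q ≈ 126 cfs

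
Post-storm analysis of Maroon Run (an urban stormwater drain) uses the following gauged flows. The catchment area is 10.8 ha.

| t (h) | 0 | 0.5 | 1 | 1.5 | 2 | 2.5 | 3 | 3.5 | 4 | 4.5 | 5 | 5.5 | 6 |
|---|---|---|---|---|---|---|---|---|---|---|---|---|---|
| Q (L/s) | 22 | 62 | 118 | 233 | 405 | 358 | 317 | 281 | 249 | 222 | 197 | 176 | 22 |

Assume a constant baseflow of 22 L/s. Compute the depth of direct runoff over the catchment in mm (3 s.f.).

Direct runoff: 0.0, 40.0, 96.0, 211.0, 383.0, 336.0, 295.0, 259.0, 227.0, 200.0, 175.0, 154.0, 0.0 L/s; ΣQ_DR = 2376 L/s.
V = ΣQ_DR · Δt = 2376 × 1800 s = 4.277 × 10^6 L.
Over A = 10.8 ha, depth = V / A = 39.6 mm.

d ≈ 39.6 mm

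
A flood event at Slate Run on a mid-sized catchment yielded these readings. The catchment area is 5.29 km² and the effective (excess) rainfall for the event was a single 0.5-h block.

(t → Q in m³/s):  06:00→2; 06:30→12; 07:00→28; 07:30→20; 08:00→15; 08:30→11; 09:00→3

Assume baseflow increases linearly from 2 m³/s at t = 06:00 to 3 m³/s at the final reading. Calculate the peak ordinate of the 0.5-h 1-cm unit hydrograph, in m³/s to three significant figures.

Direct runoff: 0.00, 9.83, 25.67, 17.50, 12.33, 8.17, 0.00 m³/s; ΣQ_DR = 73.50 m³/s, peak = 25.67 m³/s.
Runoff depth d = ΣQ_DR·Δt / A = 73.50 × 1800 / (5.29 km²) = 25.01 mm.
The 1-cm UH is the DRH scaled by (10 mm)/d, so U_p = 25.67 × 10/25.01 = 10.3 m³/s.

U_p ≈ 10.3 m³/s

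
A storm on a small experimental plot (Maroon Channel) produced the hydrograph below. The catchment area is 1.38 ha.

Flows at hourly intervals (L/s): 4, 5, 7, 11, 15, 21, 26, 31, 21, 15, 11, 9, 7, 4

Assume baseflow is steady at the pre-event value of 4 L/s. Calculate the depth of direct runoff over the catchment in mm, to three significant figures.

d ≈ 34.2 mm

Direct runoff: 0.0, 1.0, 3.0, 7.0, 11.0, 17.0, 22.0, 27.0, 17.0, 11.0, 7.0, 5.0, 3.0, 0.0 L/s; ΣQ_DR = 131.0 L/s.
V = ΣQ_DR · Δt = 131.0 × 3600 s = 4.716 × 10^5 L.
Over A = 1.38 ha, depth = V / A = 34.2 mm.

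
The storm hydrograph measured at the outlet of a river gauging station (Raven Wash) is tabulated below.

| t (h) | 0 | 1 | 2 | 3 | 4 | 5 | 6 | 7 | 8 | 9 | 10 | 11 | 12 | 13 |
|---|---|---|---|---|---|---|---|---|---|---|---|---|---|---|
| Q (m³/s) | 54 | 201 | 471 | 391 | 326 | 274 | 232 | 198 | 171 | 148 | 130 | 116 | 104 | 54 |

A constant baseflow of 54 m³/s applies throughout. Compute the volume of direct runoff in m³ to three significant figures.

V ≈ 7.61 × 10^6 m³

Direct-runoff ordinates (Q − Q_b): 0.0, 147.0, 417.0, 337.0, 272.0, 220.0, 178.0, 144.0, 117.0, 94.0, 76.0, 62.0, 50.0, 0.0 m³/s.
ΣQ_DR = 2114 m³/s.
With Δt = 1 h = 3600 s, V = ΣQ_DR · Δt = 2114 × 3600 = 7.61 × 10^6 m³.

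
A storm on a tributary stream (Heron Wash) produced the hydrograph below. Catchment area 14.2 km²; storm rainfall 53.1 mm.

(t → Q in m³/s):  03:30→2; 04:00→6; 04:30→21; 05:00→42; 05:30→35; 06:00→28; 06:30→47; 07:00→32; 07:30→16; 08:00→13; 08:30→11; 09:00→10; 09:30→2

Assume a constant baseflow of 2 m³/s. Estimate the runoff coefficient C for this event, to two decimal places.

C ≈ 0.57

ΣQ_DR = 239.0 m³/s; V = ΣQ_DR·Δt = 4.302 × 10^5 m³.
Runoff depth d = V / A = 30.30 mm.
C = d / P = 30.30 / 53.1 = 0.57.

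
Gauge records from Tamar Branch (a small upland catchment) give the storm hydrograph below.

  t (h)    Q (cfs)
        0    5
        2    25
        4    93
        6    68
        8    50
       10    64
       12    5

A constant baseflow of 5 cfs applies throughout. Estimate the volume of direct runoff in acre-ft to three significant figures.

V ≈ 45.5 acre-ft

Direct-runoff ordinates (Q − Q_b): 0.0, 20.0, 88.0, 63.0, 45.0, 59.0, 0.0 cfs.
ΣQ_DR = 275.0 cfs.
With Δt = 2 h = 7200 s, V = ΣQ_DR · Δt = 275.0 × 7200 = 1.98 × 10^6 ft³ = 45.5 acre-ft.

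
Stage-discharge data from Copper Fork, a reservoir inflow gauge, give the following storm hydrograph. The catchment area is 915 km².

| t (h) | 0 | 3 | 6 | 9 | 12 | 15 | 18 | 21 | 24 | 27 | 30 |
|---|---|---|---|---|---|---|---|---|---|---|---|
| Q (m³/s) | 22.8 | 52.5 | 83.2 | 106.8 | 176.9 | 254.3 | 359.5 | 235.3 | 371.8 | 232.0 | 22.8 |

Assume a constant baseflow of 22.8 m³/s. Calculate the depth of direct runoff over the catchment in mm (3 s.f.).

d ≈ 19.7 mm

Direct runoff: 0.0, 29.7, 60.4, 84.0, 154.1, 231.5, 336.7, 212.5, 349.0, 209.2, 0.0 m³/s; ΣQ_DR = 1667 m³/s.
V = ΣQ_DR · Δt = 1667 × 10800 s = 1.800 × 10^7 m³.
Over A = 915 km², depth = V / A = 19.7 mm.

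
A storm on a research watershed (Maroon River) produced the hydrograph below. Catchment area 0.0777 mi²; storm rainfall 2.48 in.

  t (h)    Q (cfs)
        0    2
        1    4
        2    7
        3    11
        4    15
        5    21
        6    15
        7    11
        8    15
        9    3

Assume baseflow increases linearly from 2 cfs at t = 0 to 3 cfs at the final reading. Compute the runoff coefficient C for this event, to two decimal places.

C ≈ 0.64

ΣQ_DR = 79.00 cfs; V = ΣQ_DR·Δt = 2.844 × 10^5 ft³.
Runoff depth d = V / A = 1.576 in.
C = d / P = 1.576 / 2.48 = 0.64.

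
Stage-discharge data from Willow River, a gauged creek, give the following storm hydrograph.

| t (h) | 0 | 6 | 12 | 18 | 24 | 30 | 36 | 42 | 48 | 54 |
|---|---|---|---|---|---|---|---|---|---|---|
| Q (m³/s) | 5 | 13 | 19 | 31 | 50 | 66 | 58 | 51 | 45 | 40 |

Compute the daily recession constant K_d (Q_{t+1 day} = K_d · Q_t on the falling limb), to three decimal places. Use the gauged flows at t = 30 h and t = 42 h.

Between t = 30 h and t = 42 h the flow falls from 66 to 51 m³/s over 2×6 h = 12 h.
Per-interval ratio K = (51/66)^(1/2) = 0.8790; K_d = K^(24/6) = 0.597.

K_d ≈ 0.597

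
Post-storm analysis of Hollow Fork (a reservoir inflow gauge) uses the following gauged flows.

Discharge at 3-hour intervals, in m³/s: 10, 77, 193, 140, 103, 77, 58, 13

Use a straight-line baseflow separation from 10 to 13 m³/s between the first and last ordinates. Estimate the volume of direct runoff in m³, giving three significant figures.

V ≈ 6.25 × 10^6 m³

Direct-runoff ordinates (Q − Q_b): 0.00, 66.57, 182.14, 128.71, 91.29, 64.86, 45.43, 0.00 m³/s.
ΣQ_DR = 579.0 m³/s.
With Δt = 3 h = 10800 s, V = ΣQ_DR · Δt = 579.0 × 10800 = 6.25 × 10^6 m³.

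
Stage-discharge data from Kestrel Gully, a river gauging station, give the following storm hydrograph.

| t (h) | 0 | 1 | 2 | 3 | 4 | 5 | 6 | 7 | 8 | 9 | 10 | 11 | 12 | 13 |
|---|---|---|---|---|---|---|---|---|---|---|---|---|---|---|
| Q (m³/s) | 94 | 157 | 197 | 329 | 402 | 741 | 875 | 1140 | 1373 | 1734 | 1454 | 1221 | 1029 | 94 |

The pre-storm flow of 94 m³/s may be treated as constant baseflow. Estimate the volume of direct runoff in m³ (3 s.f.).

V ≈ 3.43 × 10^7 m³

Direct-runoff ordinates (Q − Q_b): 0.0, 63.0, 103.0, 235.0, 308.0, 647.0, 781.0, 1046.0, 1279.0, 1640.0, 1360.0, 1127.0, 935.0, 0.0 m³/s.
ΣQ_DR = 9524 m³/s.
With Δt = 1 h = 3600 s, V = ΣQ_DR · Δt = 9524 × 3600 = 3.43 × 10^7 m³.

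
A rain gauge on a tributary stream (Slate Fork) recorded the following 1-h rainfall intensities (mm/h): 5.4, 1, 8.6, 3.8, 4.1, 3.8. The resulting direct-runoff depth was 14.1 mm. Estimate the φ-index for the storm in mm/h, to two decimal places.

φ ≈ 2.32 mm/h

Only the 5 blocks with intensity above φ contribute runoff: 5.4, 8.6, 3.8, 4.1, 3.8 mm/h.
Σ(I−φ)·Δt = d  ⇒  (5.4+8.6+3.8+4.1+3.8 − 5φ)·1 = 14.1
φ = (25.70 − 14.1/1) / 5 = 2.32 mm/h.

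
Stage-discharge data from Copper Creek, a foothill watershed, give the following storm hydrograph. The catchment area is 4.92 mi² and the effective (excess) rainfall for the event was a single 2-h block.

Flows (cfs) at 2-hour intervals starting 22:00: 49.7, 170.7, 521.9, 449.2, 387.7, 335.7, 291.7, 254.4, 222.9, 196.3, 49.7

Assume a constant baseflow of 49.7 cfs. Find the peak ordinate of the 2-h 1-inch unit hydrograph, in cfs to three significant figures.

Direct runoff: 0.0, 121.0, 472.2, 399.5, 338.0, 286.0, 242.0, 204.7, 173.2, 146.6, 0.0 cfs; ΣQ_DR = 2383 cfs, peak = 472.2 cfs.
Runoff depth d = ΣQ_DR·Δt / A = 2383 × 7200 / (4.92 mi²) = 1.501 in.
The 1-inch UH is the DRH scaled by (1 in)/d, so U_p = 472.2 × 1/1.501 = 315 cfs.

U_p ≈ 315 cfs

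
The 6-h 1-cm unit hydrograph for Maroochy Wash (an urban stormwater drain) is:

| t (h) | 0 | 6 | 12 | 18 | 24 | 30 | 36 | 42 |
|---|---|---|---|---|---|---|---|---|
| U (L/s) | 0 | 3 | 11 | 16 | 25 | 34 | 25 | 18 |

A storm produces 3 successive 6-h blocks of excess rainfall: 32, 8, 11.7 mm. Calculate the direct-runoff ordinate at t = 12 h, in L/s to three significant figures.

Q ≈ 37.6 L/s

By discrete convolution, Q_j = Σ (P_i / 10 mm) · U_{j−i}.
At t = 12 h (j=2): Q = (32/10)·11 + (8/10)·3 + (11.7/10)·0 = 37.6 L/s.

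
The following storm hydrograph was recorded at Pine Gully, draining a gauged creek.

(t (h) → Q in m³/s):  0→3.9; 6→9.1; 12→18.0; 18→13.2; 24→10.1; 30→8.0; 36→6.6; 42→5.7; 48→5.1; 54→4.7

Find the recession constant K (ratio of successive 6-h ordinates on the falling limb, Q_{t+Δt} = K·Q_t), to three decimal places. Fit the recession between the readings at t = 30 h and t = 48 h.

K ≈ 0.861

Using the recession-limb readings at t = 30 h and t = 48 h: Q falls from 8.0 to 5.1 m³/s over 3 intervals.
K = (Q₂/Q₁)^(1/3) = (5.1/8.0)^(1/3) = 0.861.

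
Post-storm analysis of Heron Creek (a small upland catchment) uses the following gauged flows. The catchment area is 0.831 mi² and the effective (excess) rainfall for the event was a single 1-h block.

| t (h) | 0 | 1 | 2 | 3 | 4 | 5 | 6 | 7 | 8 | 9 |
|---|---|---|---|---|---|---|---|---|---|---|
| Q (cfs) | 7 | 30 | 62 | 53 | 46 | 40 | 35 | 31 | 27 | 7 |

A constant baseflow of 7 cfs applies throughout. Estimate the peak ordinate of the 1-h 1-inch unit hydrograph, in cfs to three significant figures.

Direct runoff: 0.0, 23.0, 55.0, 46.0, 39.0, 33.0, 28.0, 24.0, 20.0, 0.0 cfs; ΣQ_DR = 268.0 cfs, peak = 55.0 cfs.
Runoff depth d = ΣQ_DR·Δt / A = 268.0 × 3600 / (0.831 mi²) = 0.4997 in.
The 1-inch UH is the DRH scaled by (1 in)/d, so U_p = 55.0 × 1/0.4997 = 110 cfs.

U_p ≈ 110 cfs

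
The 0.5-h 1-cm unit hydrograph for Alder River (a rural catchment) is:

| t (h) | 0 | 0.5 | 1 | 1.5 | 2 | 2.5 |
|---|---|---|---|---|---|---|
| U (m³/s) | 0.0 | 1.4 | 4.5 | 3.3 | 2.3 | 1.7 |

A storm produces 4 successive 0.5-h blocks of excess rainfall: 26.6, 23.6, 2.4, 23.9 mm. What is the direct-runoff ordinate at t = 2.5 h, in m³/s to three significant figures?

Q ≈ 21.5 m³/s

By discrete convolution, Q_j = Σ (P_i / 10 mm) · U_{j−i}.
At t = 2.5 h (j=5): Q = (26.6/10)·1.7 + (23.6/10)·2.3 + (2.4/10)·3.3 + (23.9/10)·4.5 = 21.5 m³/s.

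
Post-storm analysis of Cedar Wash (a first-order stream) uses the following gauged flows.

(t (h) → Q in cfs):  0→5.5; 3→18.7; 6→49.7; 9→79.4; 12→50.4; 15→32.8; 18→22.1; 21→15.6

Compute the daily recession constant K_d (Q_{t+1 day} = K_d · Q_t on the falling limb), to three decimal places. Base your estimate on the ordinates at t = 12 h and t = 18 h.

Between t = 12 h and t = 18 h the flow falls from 50.4 to 22.1 cfs over 2×3 h = 6 h.
Per-interval ratio K = (22.1/50.4)^(1/2) = 0.6622; K_d = K^(24/3) = 0.037.

K_d ≈ 0.037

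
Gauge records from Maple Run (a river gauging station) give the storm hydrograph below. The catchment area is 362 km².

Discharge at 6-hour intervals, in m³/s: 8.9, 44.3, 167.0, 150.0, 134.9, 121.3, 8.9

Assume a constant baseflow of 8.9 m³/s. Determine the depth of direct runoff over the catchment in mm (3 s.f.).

d ≈ 34.2 mm

Direct runoff: 0.0, 35.4, 158.1, 141.1, 126.0, 112.4, 0.0 m³/s; ΣQ_DR = 573.0 m³/s.
V = ΣQ_DR · Δt = 573.0 × 21600 s = 1.238 × 10^7 m³.
Over A = 362 km², depth = V / A = 34.2 mm.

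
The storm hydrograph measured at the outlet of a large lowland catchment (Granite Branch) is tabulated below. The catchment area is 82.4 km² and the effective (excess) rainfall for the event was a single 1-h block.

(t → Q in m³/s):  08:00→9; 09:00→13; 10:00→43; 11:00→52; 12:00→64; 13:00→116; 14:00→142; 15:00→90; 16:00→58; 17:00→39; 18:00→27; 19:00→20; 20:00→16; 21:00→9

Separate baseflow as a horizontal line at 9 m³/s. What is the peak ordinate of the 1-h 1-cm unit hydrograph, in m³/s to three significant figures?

Direct runoff: 0.0, 4.0, 34.0, 43.0, 55.0, 107.0, 133.0, 81.0, 49.0, 30.0, 18.0, 11.0, 7.0, 0.0 m³/s; ΣQ_DR = 572.0 m³/s, peak = 133.0 m³/s.
Runoff depth d = ΣQ_DR·Δt / A = 572.0 × 3600 / (82.4 km²) = 24.99 mm.
The 1-cm UH is the DRH scaled by (10 mm)/d, so U_p = 133.0 × 10/24.99 = 53.2 m³/s.

U_p ≈ 53.2 m³/s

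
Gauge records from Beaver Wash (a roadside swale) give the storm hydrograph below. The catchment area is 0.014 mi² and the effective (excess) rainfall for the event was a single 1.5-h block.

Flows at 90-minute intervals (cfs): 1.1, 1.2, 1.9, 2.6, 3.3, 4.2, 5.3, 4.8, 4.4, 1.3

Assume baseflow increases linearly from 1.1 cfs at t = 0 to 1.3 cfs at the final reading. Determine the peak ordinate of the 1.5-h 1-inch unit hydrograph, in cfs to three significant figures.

Direct runoff: 0.00, 0.08, 0.76, 1.43, 2.11, 2.99, 4.07, 3.54, 3.12, 0.00 cfs; ΣQ_DR = 18.10 cfs, peak = 4.07 cfs.
Runoff depth d = ΣQ_DR·Δt / A = 18.10 × 5400 / (0.014 mi²) = 3.005 in.
The 1-inch UH is the DRH scaled by (1 in)/d, so U_p = 4.07 × 1/3.005 = 1.35 cfs.

U_p ≈ 1.35 cfs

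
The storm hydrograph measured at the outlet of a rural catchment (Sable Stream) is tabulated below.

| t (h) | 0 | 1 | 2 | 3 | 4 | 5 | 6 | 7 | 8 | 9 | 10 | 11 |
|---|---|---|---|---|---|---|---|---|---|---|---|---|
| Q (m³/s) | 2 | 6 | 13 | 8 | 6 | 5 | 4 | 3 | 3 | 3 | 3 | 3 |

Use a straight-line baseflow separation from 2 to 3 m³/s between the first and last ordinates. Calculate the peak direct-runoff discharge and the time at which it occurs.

Q_p = 10.82 m³/s at t = 2 h

Subtracting baseflow gives direct-runoff ordinates: 0.00, 3.91, 10.82, 5.73, 3.64, 2.55, 1.45, 0.36, 0.27, 0.18, 0.09, 0.00 m³/s.
The maximum is 10.82 m³/s, occurring at the reading for t = 2 h.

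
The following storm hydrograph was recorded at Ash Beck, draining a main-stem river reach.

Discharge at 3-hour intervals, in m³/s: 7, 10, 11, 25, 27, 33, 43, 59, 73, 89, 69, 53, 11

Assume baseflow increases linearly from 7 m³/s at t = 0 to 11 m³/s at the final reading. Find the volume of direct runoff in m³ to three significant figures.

Direct-runoff ordinates (Q − Q_b): 0.00, 2.67, 3.33, 17.00, 18.67, 24.33, 34.00, 49.67, 63.33, 79.00, 58.67, 42.33, 0.00 m³/s.
ΣQ_DR = 393.0 m³/s.
With Δt = 3 h = 10800 s, V = ΣQ_DR · Δt = 393.0 × 10800 = 4.24 × 10^6 m³.

V ≈ 4.24 × 10^6 m³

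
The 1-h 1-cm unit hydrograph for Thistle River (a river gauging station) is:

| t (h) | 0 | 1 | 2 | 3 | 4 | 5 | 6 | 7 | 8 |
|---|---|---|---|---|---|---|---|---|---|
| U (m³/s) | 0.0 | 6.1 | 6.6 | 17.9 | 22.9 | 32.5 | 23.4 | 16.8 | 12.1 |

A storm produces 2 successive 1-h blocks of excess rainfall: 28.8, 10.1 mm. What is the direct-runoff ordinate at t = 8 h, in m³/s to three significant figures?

By discrete convolution, Q_j = Σ (P_i / 10 mm) · U_{j−i}.
At t = 8 h (j=8): Q = (28.8/10)·12.1 + (10.1/10)·16.8 = 51.8 m³/s.

Q ≈ 51.8 m³/s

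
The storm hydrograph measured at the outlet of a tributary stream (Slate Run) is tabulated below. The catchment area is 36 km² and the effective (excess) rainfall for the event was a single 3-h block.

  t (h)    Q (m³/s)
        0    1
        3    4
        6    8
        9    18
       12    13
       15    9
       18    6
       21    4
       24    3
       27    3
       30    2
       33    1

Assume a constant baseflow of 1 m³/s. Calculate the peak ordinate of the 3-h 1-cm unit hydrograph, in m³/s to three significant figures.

Direct runoff: 0.0, 3.0, 7.0, 17.0, 12.0, 8.0, 5.0, 3.0, 2.0, 2.0, 1.0, 0.0 m³/s; ΣQ_DR = 60.00 m³/s, peak = 17.0 m³/s.
Runoff depth d = ΣQ_DR·Δt / A = 60.00 × 10800 / (36 km²) = 18.00 mm.
The 1-cm UH is the DRH scaled by (10 mm)/d, so U_p = 17.0 × 10/18.00 = 9.44 m³/s.

U_p ≈ 9.44 m³/s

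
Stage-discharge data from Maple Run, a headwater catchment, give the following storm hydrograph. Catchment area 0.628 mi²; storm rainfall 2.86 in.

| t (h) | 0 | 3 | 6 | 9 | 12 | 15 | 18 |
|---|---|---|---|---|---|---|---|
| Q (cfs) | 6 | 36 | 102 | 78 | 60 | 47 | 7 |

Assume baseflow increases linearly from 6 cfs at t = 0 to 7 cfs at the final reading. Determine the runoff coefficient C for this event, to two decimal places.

C ≈ 0.75

ΣQ_DR = 290.5 cfs; V = ΣQ_DR·Δt = 3.137 × 10^6 ft³.
Runoff depth d = V / A = 2.150 in.
C = d / P = 2.150 / 2.86 = 0.75.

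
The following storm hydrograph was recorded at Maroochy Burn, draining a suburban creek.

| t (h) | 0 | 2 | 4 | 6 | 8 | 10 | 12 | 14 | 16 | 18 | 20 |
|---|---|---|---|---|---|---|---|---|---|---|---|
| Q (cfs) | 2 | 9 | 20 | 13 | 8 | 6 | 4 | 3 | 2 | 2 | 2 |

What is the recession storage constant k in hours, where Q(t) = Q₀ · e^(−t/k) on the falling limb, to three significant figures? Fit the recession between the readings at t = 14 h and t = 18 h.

k ≈ 9.87 h

On the falling limb, Q drops from 3 to 2 cfs between t = 14 h and t = 18 h (Δt = 4 h).
k = −Δt / ln(Q₂/Q₁) = −4 / ln(2/3) = 9.87 h.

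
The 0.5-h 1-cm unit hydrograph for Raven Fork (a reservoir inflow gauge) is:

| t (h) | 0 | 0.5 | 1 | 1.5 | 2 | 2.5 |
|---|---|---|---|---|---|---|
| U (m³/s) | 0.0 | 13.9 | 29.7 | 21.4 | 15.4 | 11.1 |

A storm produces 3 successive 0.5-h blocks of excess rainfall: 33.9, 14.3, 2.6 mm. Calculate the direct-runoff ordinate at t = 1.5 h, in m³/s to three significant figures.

Q ≈ 119 m³/s

By discrete convolution, Q_j = Σ (P_i / 10 mm) · U_{j−i}.
At t = 1.5 h (j=3): Q = (33.9/10)·21.4 + (14.3/10)·29.7 + (2.6/10)·13.9 = 119 m³/s.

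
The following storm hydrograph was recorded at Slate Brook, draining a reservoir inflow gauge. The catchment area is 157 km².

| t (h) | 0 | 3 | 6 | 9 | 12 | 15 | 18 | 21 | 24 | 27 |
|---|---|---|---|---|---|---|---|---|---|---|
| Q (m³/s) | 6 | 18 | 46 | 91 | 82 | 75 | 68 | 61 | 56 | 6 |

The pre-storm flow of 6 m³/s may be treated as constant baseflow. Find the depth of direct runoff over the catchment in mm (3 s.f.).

d ≈ 30.9 mm

Direct runoff: 0.0, 12.0, 40.0, 85.0, 76.0, 69.0, 62.0, 55.0, 50.0, 0.0 m³/s; ΣQ_DR = 449.0 m³/s.
V = ΣQ_DR · Δt = 449.0 × 10800 s = 4.849 × 10^6 m³.
Over A = 157 km², depth = V / A = 30.9 mm.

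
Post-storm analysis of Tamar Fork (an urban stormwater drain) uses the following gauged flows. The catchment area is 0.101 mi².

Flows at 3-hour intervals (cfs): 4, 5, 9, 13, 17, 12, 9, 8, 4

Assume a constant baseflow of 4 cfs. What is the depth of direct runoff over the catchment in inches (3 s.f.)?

d ≈ 2.07 in

Direct runoff: 0.0, 1.0, 5.0, 9.0, 13.0, 8.0, 5.0, 4.0, 0.0 cfs; ΣQ_DR = 45.00 cfs.
V = ΣQ_DR · Δt = 45.00 × 10800 s = 4.860 × 10^5 ft³.
Over A = 0.101 mi², depth = V / A = 2.07 in.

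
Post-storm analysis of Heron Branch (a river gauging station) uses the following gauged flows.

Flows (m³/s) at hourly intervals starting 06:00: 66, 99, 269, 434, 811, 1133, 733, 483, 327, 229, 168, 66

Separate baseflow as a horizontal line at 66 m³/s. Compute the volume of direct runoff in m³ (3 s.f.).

V ≈ 1.45 × 10^7 m³

Direct-runoff ordinates (Q − Q_b): 0.0, 33.0, 203.0, 368.0, 745.0, 1067.0, 667.0, 417.0, 261.0, 163.0, 102.0, 0.0 m³/s.
ΣQ_DR = 4026 m³/s.
With Δt = 1 h = 3600 s, V = ΣQ_DR · Δt = 4026 × 3600 = 1.45 × 10^7 m³.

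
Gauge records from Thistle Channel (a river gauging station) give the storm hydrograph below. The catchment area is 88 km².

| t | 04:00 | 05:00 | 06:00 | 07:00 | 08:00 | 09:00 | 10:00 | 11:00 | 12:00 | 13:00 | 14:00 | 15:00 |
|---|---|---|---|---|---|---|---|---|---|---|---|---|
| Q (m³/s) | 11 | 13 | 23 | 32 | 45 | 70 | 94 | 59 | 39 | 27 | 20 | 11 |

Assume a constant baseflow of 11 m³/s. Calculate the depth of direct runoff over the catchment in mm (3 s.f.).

d ≈ 12.8 mm

Direct runoff: 0.0, 2.0, 12.0, 21.0, 34.0, 59.0, 83.0, 48.0, 28.0, 16.0, 9.0, 0.0 m³/s; ΣQ_DR = 312.0 m³/s.
V = ΣQ_DR · Δt = 312.0 × 3600 s = 1.123 × 10^6 m³.
Over A = 88 km², depth = V / A = 12.8 mm.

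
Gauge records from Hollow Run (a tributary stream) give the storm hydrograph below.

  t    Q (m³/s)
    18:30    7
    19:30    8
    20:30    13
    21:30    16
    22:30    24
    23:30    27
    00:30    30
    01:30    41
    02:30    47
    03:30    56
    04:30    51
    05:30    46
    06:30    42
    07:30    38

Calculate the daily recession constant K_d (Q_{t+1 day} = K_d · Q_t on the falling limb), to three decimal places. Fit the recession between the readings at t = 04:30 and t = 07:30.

K_d ≈ 0.095

Between t = 04:30 and t = 07:30 the flow falls from 51 to 38 m³/s over 3×1 h = 3 h.
Per-interval ratio K = (38/51)^(1/3) = 0.9066; K_d = K^(24/1) = 0.095.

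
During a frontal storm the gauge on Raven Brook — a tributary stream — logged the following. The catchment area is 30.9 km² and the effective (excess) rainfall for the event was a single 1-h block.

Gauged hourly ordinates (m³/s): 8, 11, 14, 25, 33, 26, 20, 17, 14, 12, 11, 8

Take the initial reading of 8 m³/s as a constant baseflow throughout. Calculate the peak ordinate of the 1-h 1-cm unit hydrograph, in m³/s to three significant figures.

U_p ≈ 20.8 m³/s

Direct runoff: 0.0, 3.0, 6.0, 17.0, 25.0, 18.0, 12.0, 9.0, 6.0, 4.0, 3.0, 0.0 m³/s; ΣQ_DR = 103.0 m³/s, peak = 25.0 m³/s.
Runoff depth d = ΣQ_DR·Δt / A = 103.0 × 3600 / (30.9 km²) = 12.00 mm.
The 1-cm UH is the DRH scaled by (10 mm)/d, so U_p = 25.0 × 10/12.00 = 20.8 m³/s.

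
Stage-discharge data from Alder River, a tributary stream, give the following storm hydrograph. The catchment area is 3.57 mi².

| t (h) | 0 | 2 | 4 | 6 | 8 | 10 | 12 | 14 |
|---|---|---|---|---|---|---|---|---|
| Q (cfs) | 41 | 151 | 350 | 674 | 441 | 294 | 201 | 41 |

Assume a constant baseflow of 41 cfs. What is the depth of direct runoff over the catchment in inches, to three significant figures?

d ≈ 1.62 in

Direct runoff: 0.0, 110.0, 309.0, 633.0, 400.0, 253.0, 160.0, 0.0 cfs; ΣQ_DR = 1865 cfs.
V = ΣQ_DR · Δt = 1865 × 7200 s = 1.343 × 10^7 ft³.
Over A = 3.57 mi², depth = V / A = 1.62 in.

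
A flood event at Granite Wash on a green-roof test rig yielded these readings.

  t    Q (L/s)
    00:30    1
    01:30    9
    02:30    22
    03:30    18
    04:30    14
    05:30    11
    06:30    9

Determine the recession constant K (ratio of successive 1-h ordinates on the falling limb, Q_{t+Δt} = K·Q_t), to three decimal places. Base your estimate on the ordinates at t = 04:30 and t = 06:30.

Using the recession-limb readings at t = 04:30 and t = 06:30: Q falls from 14 to 9 L/s over 2 intervals.
K = (Q₂/Q₁)^(1/2) = (9/14)^(1/2) = 0.802.

K ≈ 0.802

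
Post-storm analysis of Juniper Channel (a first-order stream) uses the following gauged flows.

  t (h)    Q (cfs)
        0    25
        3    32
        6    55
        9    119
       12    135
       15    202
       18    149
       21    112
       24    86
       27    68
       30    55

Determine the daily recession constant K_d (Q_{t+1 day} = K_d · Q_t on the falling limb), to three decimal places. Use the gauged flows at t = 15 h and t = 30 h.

Between t = 15 h and t = 30 h the flow falls from 202 to 55 cfs over 5×3 h = 15 h.
Per-interval ratio K = (55/202)^(1/5) = 0.7709; K_d = K^(24/3) = 0.125.

K_d ≈ 0.125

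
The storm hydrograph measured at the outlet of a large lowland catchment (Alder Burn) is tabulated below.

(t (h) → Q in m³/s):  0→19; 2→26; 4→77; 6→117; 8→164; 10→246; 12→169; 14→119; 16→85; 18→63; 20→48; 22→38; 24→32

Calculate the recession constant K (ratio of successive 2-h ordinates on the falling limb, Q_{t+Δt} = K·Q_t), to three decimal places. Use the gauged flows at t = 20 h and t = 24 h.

Using the recession-limb readings at t = 20 h and t = 24 h: Q falls from 48 to 32 m³/s over 2 intervals.
K = (Q₂/Q₁)^(1/2) = (32/48)^(1/2) = 0.816.

K ≈ 0.816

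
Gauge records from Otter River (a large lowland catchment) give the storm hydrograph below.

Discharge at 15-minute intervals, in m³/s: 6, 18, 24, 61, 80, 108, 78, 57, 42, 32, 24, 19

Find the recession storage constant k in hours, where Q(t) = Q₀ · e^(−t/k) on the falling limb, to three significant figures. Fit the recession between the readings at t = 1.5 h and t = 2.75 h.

k ≈ 0.885 h

On the falling limb, Q drops from 78 to 19 m³/s between t = 1.5 h and t = 2.75 h (Δt = 1.25 h).
k = −Δt / ln(Q₂/Q₁) = −1.25 / ln(19/78) = 0.885 h.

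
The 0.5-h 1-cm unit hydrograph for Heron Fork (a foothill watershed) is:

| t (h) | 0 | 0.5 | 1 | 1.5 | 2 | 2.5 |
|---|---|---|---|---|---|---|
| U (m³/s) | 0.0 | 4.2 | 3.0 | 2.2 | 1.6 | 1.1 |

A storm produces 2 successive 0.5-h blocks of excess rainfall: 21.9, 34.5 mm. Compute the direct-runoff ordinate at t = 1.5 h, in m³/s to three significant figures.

Q ≈ 15.2 m³/s

By discrete convolution, Q_j = Σ (P_i / 10 mm) · U_{j−i}.
At t = 1.5 h (j=3): Q = (21.9/10)·2.2 + (34.5/10)·3.0 = 15.2 m³/s.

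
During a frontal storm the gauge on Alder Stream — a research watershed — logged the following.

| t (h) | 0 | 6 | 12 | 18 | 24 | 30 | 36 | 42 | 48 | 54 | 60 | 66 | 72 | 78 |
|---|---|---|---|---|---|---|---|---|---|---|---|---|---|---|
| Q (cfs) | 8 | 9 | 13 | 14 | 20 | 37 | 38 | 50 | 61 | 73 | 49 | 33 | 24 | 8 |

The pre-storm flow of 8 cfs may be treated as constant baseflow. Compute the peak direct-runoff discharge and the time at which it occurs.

Q_p = 65.0 cfs at t = 54 h

Subtracting baseflow gives direct-runoff ordinates: 0.0, 1.0, 5.0, 6.0, 12.0, 29.0, 30.0, 42.0, 53.0, 65.0, 41.0, 25.0, 16.0, 0.0 cfs.
The maximum is 65.0 cfs, occurring at the reading for t = 54 h.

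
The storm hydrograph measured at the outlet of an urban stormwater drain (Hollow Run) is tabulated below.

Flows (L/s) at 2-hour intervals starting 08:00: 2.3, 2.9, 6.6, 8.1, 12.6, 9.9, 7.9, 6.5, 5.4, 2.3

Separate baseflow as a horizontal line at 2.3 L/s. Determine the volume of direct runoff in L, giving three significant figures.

Direct-runoff ordinates (Q − Q_b): 0.0, 0.6, 4.3, 5.8, 10.3, 7.6, 5.6, 4.2, 3.1, 0.0 L/s.
ΣQ_DR = 41.50 L/s.
With Δt = 2 h = 7200 s, V = ΣQ_DR · Δt = 41.50 × 7200 = 2.99 × 10^5 L.

V ≈ 2.99 × 10^5 L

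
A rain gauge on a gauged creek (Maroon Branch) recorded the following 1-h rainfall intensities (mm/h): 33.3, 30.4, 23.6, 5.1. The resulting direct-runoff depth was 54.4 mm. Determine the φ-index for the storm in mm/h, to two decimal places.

φ ≈ 10.97 mm/h

Only the 3 blocks with intensity above φ contribute runoff: 33.3, 30.4, 23.6 mm/h.
Σ(I−φ)·Δt = d  ⇒  (33.3+30.4+23.6 − 3φ)·1 = 54.4
φ = (87.30 − 54.4/1) / 3 = 10.97 mm/h.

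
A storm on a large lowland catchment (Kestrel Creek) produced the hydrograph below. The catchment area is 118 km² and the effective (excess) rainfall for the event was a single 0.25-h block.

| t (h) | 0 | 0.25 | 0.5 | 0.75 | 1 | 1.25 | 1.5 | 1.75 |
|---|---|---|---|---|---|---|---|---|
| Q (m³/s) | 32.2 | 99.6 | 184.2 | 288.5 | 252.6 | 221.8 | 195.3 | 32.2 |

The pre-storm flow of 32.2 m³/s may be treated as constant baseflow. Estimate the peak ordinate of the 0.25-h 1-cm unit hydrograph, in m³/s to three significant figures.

U_p ≈ 320 m³/s

Direct runoff: 0.0, 67.4, 152.0, 256.3, 220.4, 189.6, 163.1, 0.0 m³/s; ΣQ_DR = 1049 m³/s, peak = 256.3 m³/s.
Runoff depth d = ΣQ_DR·Δt / A = 1049 × 900 / (118 km²) = 7.999 mm.
The 1-cm UH is the DRH scaled by (10 mm)/d, so U_p = 256.3 × 10/7.999 = 320 m³/s.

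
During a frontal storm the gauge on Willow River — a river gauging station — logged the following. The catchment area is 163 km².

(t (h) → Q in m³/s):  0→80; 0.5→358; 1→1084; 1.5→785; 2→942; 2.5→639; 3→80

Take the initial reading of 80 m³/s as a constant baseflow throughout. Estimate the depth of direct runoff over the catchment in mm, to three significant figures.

d ≈ 37.6 mm

Direct runoff: 0.0, 278.0, 1004.0, 705.0, 862.0, 559.0, 0.0 m³/s; ΣQ_DR = 3408 m³/s.
V = ΣQ_DR · Δt = 3408 × 1800 s = 6.134 × 10^6 m³.
Over A = 163 km², depth = V / A = 37.6 mm.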